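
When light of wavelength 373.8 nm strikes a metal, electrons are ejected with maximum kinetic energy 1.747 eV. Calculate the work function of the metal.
1.57 eV

From Einstein's photoelectric equation: KE_max = hf - φ = hc/λ - φ

Rearranging for φ:
φ = hc/λ - KE_max

Calculate photon energy:
E_photon = hc/λ = 3.3169 eV

Therefore:
φ = 3.3169 - 1.747 = 1.57 eV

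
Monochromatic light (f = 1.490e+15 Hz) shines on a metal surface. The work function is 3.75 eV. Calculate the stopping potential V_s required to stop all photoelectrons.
2.4121 V

The stopping potential V_s satisfies: eV_s = KE_max

First, find KE_max using Einstein's equation:
E_photon = hf = (6.626×10⁻³⁴ J·s)(1.490e+15 Hz) = 6.1621 eV
KE_max = E_photon - φ = 6.1621 - 3.75 = 2.4121 eV

Since eV_s = KE_max:
V_s = KE_max/e = 2.4121 V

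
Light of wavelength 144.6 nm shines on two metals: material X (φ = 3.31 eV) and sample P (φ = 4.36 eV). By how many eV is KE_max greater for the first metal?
1.0500 eV

Using KE_max = hc/λ - φ for each metal:

Photon energy: E = hc/λ = 8.5743 eV

For material X (φ₁ = 3.31 eV):
KE₁ = E - φ₁ = 8.5743 - 3.31 = 5.2643 eV

For sample P (φ₂ = 4.36 eV):
KE₂ = E - φ₂ = 8.5743 - 4.36 = 4.2143 eV

Difference:
ΔKE = KE₁ - KE₂ = 5.2643 - 4.2143 = 1.0500 eV

Note: The difference equals the difference in work functions: 4.36 - 3.31 = 1.05 eV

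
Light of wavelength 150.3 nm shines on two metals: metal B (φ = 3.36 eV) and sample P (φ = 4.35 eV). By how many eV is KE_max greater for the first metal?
0.9900 eV

Using KE_max = hc/λ - φ for each metal:

Photon energy: E = hc/λ = 8.2491 eV

For metal B (φ₁ = 3.36 eV):
KE₁ = E - φ₁ = 8.2491 - 3.36 = 4.8891 eV

For sample P (φ₂ = 4.35 eV):
KE₂ = E - φ₂ = 8.2491 - 4.35 = 3.8991 eV

Difference:
ΔKE = KE₁ - KE₂ = 4.8891 - 3.8991 = 0.9900 eV

Note: The difference equals the difference in work functions: 4.35 - 3.36 = 0.99 eV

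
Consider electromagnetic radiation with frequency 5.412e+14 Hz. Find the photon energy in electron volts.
2.2382 eV

Using E = hf:

E = hf = (6.626×10⁻³⁴ J·s)(5.412e+14 Hz)
E = 2.2382 eV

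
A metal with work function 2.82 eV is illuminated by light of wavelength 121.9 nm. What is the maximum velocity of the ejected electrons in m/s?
1.6080e+06 m/s

First, find the maximum kinetic energy:
E_photon = hc/λ = 10.1710 eV
KE_max = E_photon - φ = 10.1710 - 2.82 = 7.3510 eV

Convert to Joules: KE_max = 7.3510 × 1.602×10⁻¹⁹ J = 1.1778e-18 J

Then use KE = ½mv² to find velocity:
v = √(2·KE/m) = √(2 × 1.1778e-18 J / 9.109e-31 kg)
v = 1.6080e+06 m/s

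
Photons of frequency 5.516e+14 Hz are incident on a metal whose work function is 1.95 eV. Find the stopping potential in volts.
0.3312 V

The stopping potential V_s satisfies: eV_s = KE_max

First, find KE_max using Einstein's equation:
E_photon = hf = (6.626×10⁻³⁴ J·s)(5.516e+14 Hz) = 2.2812 eV
KE_max = E_photon - φ = 2.2812 - 1.95 = 0.3312 eV

Since eV_s = KE_max:
V_s = KE_max/e = 0.3312 V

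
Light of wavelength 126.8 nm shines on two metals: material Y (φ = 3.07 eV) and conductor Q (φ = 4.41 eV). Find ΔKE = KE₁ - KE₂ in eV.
1.3400 eV

Using KE_max = hc/λ - φ for each metal:

Photon energy: E = hc/λ = 9.7779 eV

For material Y (φ₁ = 3.07 eV):
KE₁ = E - φ₁ = 9.7779 - 3.07 = 6.7079 eV

For conductor Q (φ₂ = 4.41 eV):
KE₂ = E - φ₂ = 9.7779 - 4.41 = 5.3679 eV

Difference:
ΔKE = KE₁ - KE₂ = 6.7079 - 5.3679 = 1.3400 eV

Note: The difference equals the difference in work functions: 4.41 - 3.07 = 1.34 eV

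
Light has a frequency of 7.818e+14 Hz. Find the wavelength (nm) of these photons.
383.46 nm

Using the wave equation: c = fλ

Solving for wavelength:
λ = c/f = (3×10⁸ m/s) / (7.818e+14 Hz)
λ = 383.46 nm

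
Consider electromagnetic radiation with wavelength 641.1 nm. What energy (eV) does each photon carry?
1.9339 eV

Using E = hf = hc/λ:

E = hc/λ = (6.626×10⁻³⁴ J·s)(3×10⁸ m/s) / (641.1×10⁻⁹ m)
E = 1.9339 eV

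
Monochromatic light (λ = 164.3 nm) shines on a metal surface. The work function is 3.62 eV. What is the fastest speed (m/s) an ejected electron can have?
1.1752e+06 m/s

First, find the maximum kinetic energy:
E_photon = hc/λ = 7.5462 eV
KE_max = E_photon - φ = 7.5462 - 3.62 = 3.9262 eV

Convert to Joules: KE_max = 3.9262 × 1.602×10⁻¹⁹ J = 6.2905e-19 J

Then use KE = ½mv² to find velocity:
v = √(2·KE/m) = √(2 × 6.2905e-19 J / 9.109e-31 kg)
v = 1.1752e+06 m/s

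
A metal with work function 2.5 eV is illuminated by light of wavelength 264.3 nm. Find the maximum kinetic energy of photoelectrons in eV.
2.1910 eV

Using Einstein's photoelectric equation: KE_max = hf - φ = hc/λ - φ

First, calculate the photon energy:
E_photon = hc/λ = (6.626×10⁻³⁴ J·s)(3×10⁸ m/s) / (264.3×10⁻⁹ m)
E_photon = 4.6910 eV

Then, the maximum kinetic energy:
KE_max = E_photon - φ = 4.6910 eV - 2.5 eV = 2.1910 eV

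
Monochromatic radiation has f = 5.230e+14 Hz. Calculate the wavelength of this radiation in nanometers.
573.22 nm

Using the wave equation: c = fλ

Solving for wavelength:
λ = c/f = (3×10⁸ m/s) / (5.230e+14 Hz)
λ = 573.22 nm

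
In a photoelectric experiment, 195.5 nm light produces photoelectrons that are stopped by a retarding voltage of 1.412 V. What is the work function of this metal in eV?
4.93 eV

The stopping potential gives the maximum kinetic energy: KE_max = eV_s = 1.412 eV

From Einstein's photoelectric equation: KE_max = hc/λ - φ
Rearranging: φ = hc/λ - KE_max

Calculate photon energy:
E_photon = hc/λ = (6.626×10⁻³⁴ J·s)(3×10⁸ m/s) / (195.5×10⁻⁹ m) = 6.3419 eV

Therefore:
φ = 6.3419 - 1.412 = 4.93 eV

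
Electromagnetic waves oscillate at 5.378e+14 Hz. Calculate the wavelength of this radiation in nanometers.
557.44 nm

Using the wave equation: c = fλ

Solving for wavelength:
λ = c/f = (3×10⁸ m/s) / (5.378e+14 Hz)
λ = 557.44 nm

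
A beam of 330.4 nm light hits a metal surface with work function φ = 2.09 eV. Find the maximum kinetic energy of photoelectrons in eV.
1.6625 eV

Using Einstein's photoelectric equation: KE_max = hf - φ = hc/λ - φ

First, calculate the photon energy:
E_photon = hc/λ = (6.626×10⁻³⁴ J·s)(3×10⁸ m/s) / (330.4×10⁻⁹ m)
E_photon = 3.7525 eV

Then, the maximum kinetic energy:
KE_max = E_photon - φ = 3.7525 eV - 2.09 eV = 1.6625 eV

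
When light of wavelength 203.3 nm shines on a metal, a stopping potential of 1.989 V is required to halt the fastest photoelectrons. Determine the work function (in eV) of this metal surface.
4.11 eV

The stopping potential gives the maximum kinetic energy: KE_max = eV_s = 1.989 eV

From Einstein's photoelectric equation: KE_max = hc/λ - φ
Rearranging: φ = hc/λ - KE_max

Calculate photon energy:
E_photon = hc/λ = (6.626×10⁻³⁴ J·s)(3×10⁸ m/s) / (203.3×10⁻⁹ m) = 6.0986 eV

Therefore:
φ = 6.0986 - 1.989 = 4.11 eV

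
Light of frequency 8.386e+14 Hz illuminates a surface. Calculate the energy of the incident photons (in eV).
3.4682 eV

Using E = hf:

E = hf = (6.626×10⁻³⁴ J·s)(8.386e+14 Hz)
E = 3.4682 eV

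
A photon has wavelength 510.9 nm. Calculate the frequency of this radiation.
5.8679e+14 Hz

Using the wave equation: c = fλ

Solving for frequency:
f = c/λ = (3×10⁸ m/s) / (510.9×10⁻⁹ m)
f = 5.8679e+14 Hz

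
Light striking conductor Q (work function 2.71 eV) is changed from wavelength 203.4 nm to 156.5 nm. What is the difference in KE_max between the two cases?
1.8267 eV

Using Einstein's equation: KE_max = hc/λ - φ

For λ₁ = 203.4 nm:
KE₁ = hc/λ₁ - φ = 6.0956 - 2.71 = 3.3856 eV

For λ₂ = 156.5 nm:
KE₂ = hc/λ₂ - φ = 7.9223 - 2.71 = 5.2123 eV

Change in KE:
ΔKE = KE₂ - KE₁ = 5.2123 - 3.3856 = 1.8267 eV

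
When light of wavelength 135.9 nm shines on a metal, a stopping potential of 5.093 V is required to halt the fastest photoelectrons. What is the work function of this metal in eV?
4.03 eV

The stopping potential gives the maximum kinetic energy: KE_max = eV_s = 5.093 eV

From Einstein's photoelectric equation: KE_max = hc/λ - φ
Rearranging: φ = hc/λ - KE_max

Calculate photon energy:
E_photon = hc/λ = (6.626×10⁻³⁴ J·s)(3×10⁸ m/s) / (135.9×10⁻⁹ m) = 9.1232 eV

Therefore:
φ = 9.1232 - 5.093 = 4.03 eV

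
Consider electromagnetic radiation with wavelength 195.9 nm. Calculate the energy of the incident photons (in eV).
6.3290 eV

Using E = hf = hc/λ:

E = hc/λ = (6.626×10⁻³⁴ J·s)(3×10⁸ m/s) / (195.9×10⁻⁹ m)
E = 6.3290 eV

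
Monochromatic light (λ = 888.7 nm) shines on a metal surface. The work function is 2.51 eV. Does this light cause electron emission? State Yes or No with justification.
No

For photoemission, the photon energy must exceed the work function.

Photon energy: E = hc/λ = 1.3951 eV
Work function: φ = 2.51 eV

Since E_photon (1.3951 eV) < φ (2.51 eV), photoemission will NOT occur.
The threshold wavelength is λ₀ = hc/φ = 494.0 nm.
Since 888.7 nm > 494.0 nm, the photons lack sufficient energy.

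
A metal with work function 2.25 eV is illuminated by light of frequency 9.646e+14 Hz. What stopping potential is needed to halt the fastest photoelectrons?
1.7393 V

The stopping potential V_s satisfies: eV_s = KE_max

First, find KE_max using Einstein's equation:
E_photon = hf = (6.626×10⁻³⁴ J·s)(9.646e+14 Hz) = 3.9893 eV
KE_max = E_photon - φ = 3.9893 - 2.25 = 1.7393 eV

Since eV_s = KE_max:
V_s = KE_max/e = 1.7393 V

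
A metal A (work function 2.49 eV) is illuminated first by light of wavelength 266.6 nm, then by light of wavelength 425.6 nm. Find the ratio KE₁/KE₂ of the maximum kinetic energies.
5.1058

Using Einstein's equation: KE_max = hc/λ - φ

For λ₁ = 266.6 nm:
E₁ = hc/λ₁ = 4.6506 eV
KE₁ = E₁ - φ = 4.6506 - 2.49 = 2.1606 eV

For λ₂ = 425.6 nm:
E₂ = hc/λ₂ = 2.9132 eV
KE₂ = E₂ - φ = 2.9132 - 2.49 = 0.4232 eV

Ratio: KE₁/KE₂ = 2.1606/0.4232 = 5.1058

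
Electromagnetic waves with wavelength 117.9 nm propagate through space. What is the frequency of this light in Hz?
2.5428e+15 Hz

Using the wave equation: c = fλ

Solving for frequency:
f = c/λ = (3×10⁸ m/s) / (117.9×10⁻⁹ m)
f = 2.5428e+15 Hz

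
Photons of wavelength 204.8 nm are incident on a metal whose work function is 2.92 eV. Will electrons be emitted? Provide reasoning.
Yes

For photoemission, the photon energy must exceed the work function.

Photon energy: E = hc/λ = 6.0539 eV
Work function: φ = 2.92 eV

Since E_photon (6.0539 eV) > φ (2.92 eV), photoemission WILL occur.
The threshold wavelength is λ₀ = hc/φ = 424.6 nm.
Since 204.8 nm < 424.6 nm, the light has sufficient energy.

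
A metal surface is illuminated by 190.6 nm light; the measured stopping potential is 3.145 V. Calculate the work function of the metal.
3.36 eV

The stopping potential gives the maximum kinetic energy: KE_max = eV_s = 3.145 eV

From Einstein's photoelectric equation: KE_max = hc/λ - φ
Rearranging: φ = hc/λ - KE_max

Calculate photon energy:
E_photon = hc/λ = (6.626×10⁻³⁴ J·s)(3×10⁸ m/s) / (190.6×10⁻⁹ m) = 6.5049 eV

Therefore:
φ = 6.5049 - 3.145 = 3.36 eV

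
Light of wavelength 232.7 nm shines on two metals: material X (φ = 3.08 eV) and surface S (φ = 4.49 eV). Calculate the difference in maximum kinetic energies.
1.4100 eV

Using KE_max = hc/λ - φ for each metal:

Photon energy: E = hc/λ = 5.3281 eV

For material X (φ₁ = 3.08 eV):
KE₁ = E - φ₁ = 5.3281 - 3.08 = 2.2481 eV

For surface S (φ₂ = 4.49 eV):
KE₂ = E - φ₂ = 5.3281 - 4.49 = 0.8381 eV

Difference:
ΔKE = KE₁ - KE₂ = 2.2481 - 0.8381 = 1.4100 eV

Note: The difference equals the difference in work functions: 4.49 - 3.08 = 1.41 eV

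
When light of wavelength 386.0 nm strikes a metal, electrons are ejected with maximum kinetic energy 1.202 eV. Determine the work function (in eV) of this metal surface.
2.01 eV

From Einstein's photoelectric equation: KE_max = hf - φ = hc/λ - φ

Rearranging for φ:
φ = hc/λ - KE_max

Calculate photon energy:
E_photon = hc/λ = 3.2120 eV

Therefore:
φ = 3.2120 - 1.202 = 2.01 eV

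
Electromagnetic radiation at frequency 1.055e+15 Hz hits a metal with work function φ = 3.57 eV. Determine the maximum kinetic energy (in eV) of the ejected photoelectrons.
0.7931 eV

Using Einstein's photoelectric equation: KE_max = hf - φ

First, calculate the photon energy:
E_photon = hf = (6.626×10⁻³⁴ J·s)(1.055e+15 Hz)
E_photon = 4.3631 eV

Then, the maximum kinetic energy:
KE_max = E_photon - φ = 4.3631 eV - 3.57 eV = 0.7931 eV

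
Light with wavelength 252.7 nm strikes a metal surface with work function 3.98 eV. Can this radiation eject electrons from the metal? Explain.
Yes

For photoemission, the photon energy must exceed the work function.

Photon energy: E = hc/λ = 4.9064 eV
Work function: φ = 3.98 eV

Since E_photon (4.9064 eV) > φ (3.98 eV), photoemission WILL occur.
The threshold wavelength is λ₀ = hc/φ = 311.5 nm.
Since 252.7 nm < 311.5 nm, the light has sufficient energy.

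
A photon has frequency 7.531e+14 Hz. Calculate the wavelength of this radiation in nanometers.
398.08 nm

Using the wave equation: c = fλ

Solving for wavelength:
λ = c/f = (3×10⁸ m/s) / (7.531e+14 Hz)
λ = 398.08 nm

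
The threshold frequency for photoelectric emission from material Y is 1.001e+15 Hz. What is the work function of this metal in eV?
4.14 eV

At the threshold frequency, photon energy equals work function:
φ = hf₀

Calculating:
φ = (6.626×10⁻³⁴ J·s)(1.001e+15 Hz)
φ = 4.14 eV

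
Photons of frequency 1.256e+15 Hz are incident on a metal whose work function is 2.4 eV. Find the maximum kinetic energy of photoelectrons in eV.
2.7944 eV

Using Einstein's photoelectric equation: KE_max = hf - φ

First, calculate the photon energy:
E_photon = hf = (6.626×10⁻³⁴ J·s)(1.256e+15 Hz)
E_photon = 5.1944 eV

Then, the maximum kinetic energy:
KE_max = E_photon - φ = 5.1944 eV - 2.4 eV = 2.7944 eV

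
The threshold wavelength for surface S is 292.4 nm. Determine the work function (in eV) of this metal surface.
4.24 eV

At the threshold wavelength, photon energy equals work function:
φ = hc/λ₀

Calculating:
φ = (6.626×10⁻³⁴ J·s)(3×10⁸ m/s) / (292.4×10⁻⁹ m)
φ = 4.24 eV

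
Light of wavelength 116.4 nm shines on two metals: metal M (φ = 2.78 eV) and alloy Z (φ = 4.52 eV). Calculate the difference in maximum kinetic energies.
1.7400 eV

Using KE_max = hc/λ - φ for each metal:

Photon energy: E = hc/λ = 10.6516 eV

For metal M (φ₁ = 2.78 eV):
KE₁ = E - φ₁ = 10.6516 - 2.78 = 7.8716 eV

For alloy Z (φ₂ = 4.52 eV):
KE₂ = E - φ₂ = 10.6516 - 4.52 = 6.1316 eV

Difference:
ΔKE = KE₁ - KE₂ = 7.8716 - 6.1316 = 1.7400 eV

Note: The difference equals the difference in work functions: 4.52 - 2.78 = 1.74 eV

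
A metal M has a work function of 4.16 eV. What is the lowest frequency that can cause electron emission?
1.0059e+15 Hz

The threshold frequency is when the photon energy equals the work function:
hf₀ = φ

Solving for f₀:
f₀ = φ/h = (4.16 eV × 1.602×10⁻¹⁹ J/eV) / (6.626×10⁻³⁴ J·s)
f₀ = 1.0059e+15 Hz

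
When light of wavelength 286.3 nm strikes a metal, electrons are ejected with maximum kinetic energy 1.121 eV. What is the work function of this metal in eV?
3.21 eV

From Einstein's photoelectric equation: KE_max = hf - φ = hc/λ - φ

Rearranging for φ:
φ = hc/λ - KE_max

Calculate photon energy:
E_photon = hc/λ = 4.3306 eV

Therefore:
φ = 4.3306 - 1.121 = 3.21 eV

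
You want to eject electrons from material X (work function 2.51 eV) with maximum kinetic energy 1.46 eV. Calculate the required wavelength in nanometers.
312.30 nm

From Einstein's equation: KE_max = hc/λ - φ

Rearranging for λ:
hc/λ = KE_max + φ
λ = hc/(KE_max + φ)

Required photon energy:
E_photon = KE_max + φ = 1.46 + 2.51 = 3.97 eV

Required wavelength:
λ = hc/E_photon = (6.626×10⁻³⁴)(3×10⁸) / (3.97 × 1.602×10⁻¹⁹)
λ = 312.30 nm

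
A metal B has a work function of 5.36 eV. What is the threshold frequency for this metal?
1.2960e+15 Hz

The threshold frequency is when the photon energy equals the work function:
hf₀ = φ

Solving for f₀:
f₀ = φ/h = (5.36 eV × 1.602×10⁻¹⁹ J/eV) / (6.626×10⁻³⁴ J·s)
f₀ = 1.2960e+15 Hz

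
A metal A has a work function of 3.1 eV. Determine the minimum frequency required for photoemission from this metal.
7.4958e+14 Hz

The threshold frequency is when the photon energy equals the work function:
hf₀ = φ

Solving for f₀:
f₀ = φ/h = (3.1 eV × 1.602×10⁻¹⁹ J/eV) / (6.626×10⁻³⁴ J·s)
f₀ = 7.4958e+14 Hz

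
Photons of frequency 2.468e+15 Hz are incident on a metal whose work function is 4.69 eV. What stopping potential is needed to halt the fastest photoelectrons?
5.5168 V

The stopping potential V_s satisfies: eV_s = KE_max

First, find KE_max using Einstein's equation:
E_photon = hf = (6.626×10⁻³⁴ J·s)(2.468e+15 Hz) = 10.2068 eV
KE_max = E_photon - φ = 10.2068 - 4.69 = 5.5168 eV

Since eV_s = KE_max:
V_s = KE_max/e = 5.5168 V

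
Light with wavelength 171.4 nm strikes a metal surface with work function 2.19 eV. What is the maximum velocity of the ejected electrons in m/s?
1.3320e+06 m/s

First, find the maximum kinetic energy:
E_photon = hc/λ = 7.2336 eV
KE_max = E_photon - φ = 7.2336 - 2.19 = 5.0436 eV

Convert to Joules: KE_max = 5.0436 × 1.602×10⁻¹⁹ J = 8.0808e-19 J

Then use KE = ½mv² to find velocity:
v = √(2·KE/m) = √(2 × 8.0808e-19 J / 9.109e-31 kg)
v = 1.3320e+06 m/s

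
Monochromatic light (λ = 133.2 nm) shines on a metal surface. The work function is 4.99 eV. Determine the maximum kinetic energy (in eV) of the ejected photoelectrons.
4.3181 eV

Using Einstein's photoelectric equation: KE_max = hf - φ = hc/λ - φ

First, calculate the photon energy:
E_photon = hc/λ = (6.626×10⁻³⁴ J·s)(3×10⁸ m/s) / (133.2×10⁻⁹ m)
E_photon = 9.3081 eV

Then, the maximum kinetic energy:
KE_max = E_photon - φ = 9.3081 eV - 4.99 eV = 4.3181 eV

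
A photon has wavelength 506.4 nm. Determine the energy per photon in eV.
2.4483 eV

Using E = hf = hc/λ:

E = hc/λ = (6.626×10⁻³⁴ J·s)(3×10⁸ m/s) / (506.4×10⁻⁹ m)
E = 2.4483 eV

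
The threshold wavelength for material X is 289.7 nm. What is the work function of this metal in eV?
4.28 eV

At the threshold wavelength, photon energy equals work function:
φ = hc/λ₀

Calculating:
φ = (6.626×10⁻³⁴ J·s)(3×10⁸ m/s) / (289.7×10⁻⁹ m)
φ = 4.28 eV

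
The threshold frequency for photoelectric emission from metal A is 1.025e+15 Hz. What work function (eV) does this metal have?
4.24 eV

At the threshold frequency, photon energy equals work function:
φ = hf₀

Calculating:
φ = (6.626×10⁻³⁴ J·s)(1.025e+15 Hz)
φ = 4.24 eV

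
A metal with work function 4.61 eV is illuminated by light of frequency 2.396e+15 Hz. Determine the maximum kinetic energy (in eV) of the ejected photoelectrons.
5.2991 eV

Using Einstein's photoelectric equation: KE_max = hf - φ

First, calculate the photon energy:
E_photon = hf = (6.626×10⁻³⁴ J·s)(2.396e+15 Hz)
E_photon = 9.9091 eV

Then, the maximum kinetic energy:
KE_max = E_photon - φ = 9.9091 eV - 4.61 eV = 5.2991 eV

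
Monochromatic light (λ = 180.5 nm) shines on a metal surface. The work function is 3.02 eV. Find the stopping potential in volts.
3.8489 V

The stopping potential V_s satisfies: eV_s = KE_max

First, find KE_max using Einstein's equation:
E_photon = hc/λ = 6.8689 eV
KE_max = E_photon - φ = 6.8689 - 3.02 = 3.8489 eV

Since eV_s = KE_max:
V_s = KE_max/e = 3.8489 V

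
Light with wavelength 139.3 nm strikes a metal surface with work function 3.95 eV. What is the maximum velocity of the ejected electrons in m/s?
1.3196e+06 m/s

First, find the maximum kinetic energy:
E_photon = hc/λ = 8.9005 eV
KE_max = E_photon - φ = 8.9005 - 3.95 = 4.9505 eV

Convert to Joules: KE_max = 4.9505 × 1.602×10⁻¹⁹ J = 7.9316e-19 J

Then use KE = ½mv² to find velocity:
v = √(2·KE/m) = √(2 × 7.9316e-19 J / 9.109e-31 kg)
v = 1.3196e+06 m/s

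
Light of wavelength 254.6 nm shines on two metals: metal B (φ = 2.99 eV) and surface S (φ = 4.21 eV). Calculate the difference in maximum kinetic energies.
1.2200 eV

Using KE_max = hc/λ - φ for each metal:

Photon energy: E = hc/λ = 4.8698 eV

For metal B (φ₁ = 2.99 eV):
KE₁ = E - φ₁ = 4.8698 - 2.99 = 1.8798 eV

For surface S (φ₂ = 4.21 eV):
KE₂ = E - φ₂ = 4.8698 - 4.21 = 0.6598 eV

Difference:
ΔKE = KE₁ - KE₂ = 1.8798 - 0.6598 = 1.2200 eV

Note: The difference equals the difference in work functions: 4.21 - 2.99 = 1.22 eV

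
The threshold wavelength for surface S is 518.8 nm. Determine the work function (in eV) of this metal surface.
2.39 eV

At the threshold wavelength, photon energy equals work function:
φ = hc/λ₀

Calculating:
φ = (6.626×10⁻³⁴ J·s)(3×10⁸ m/s) / (518.8×10⁻⁹ m)
φ = 2.39 eV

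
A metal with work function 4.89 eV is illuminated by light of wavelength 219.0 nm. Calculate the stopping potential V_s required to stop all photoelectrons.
0.7714 V

The stopping potential V_s satisfies: eV_s = KE_max

First, find KE_max using Einstein's equation:
E_photon = hc/λ = 5.6614 eV
KE_max = E_photon - φ = 5.6614 - 4.89 = 0.7714 eV

Since eV_s = KE_max:
V_s = KE_max/e = 0.7714 V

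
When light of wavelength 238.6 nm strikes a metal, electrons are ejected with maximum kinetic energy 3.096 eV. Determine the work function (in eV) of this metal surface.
2.10 eV

From Einstein's photoelectric equation: KE_max = hf - φ = hc/λ - φ

Rearranging for φ:
φ = hc/λ - KE_max

Calculate photon energy:
E_photon = hc/λ = 5.1963 eV

Therefore:
φ = 5.1963 - 3.096 = 2.10 eV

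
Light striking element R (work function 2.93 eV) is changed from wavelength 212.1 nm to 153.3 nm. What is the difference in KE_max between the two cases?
2.2421 eV

Using Einstein's equation: KE_max = hc/λ - φ

For λ₁ = 212.1 nm:
KE₁ = hc/λ₁ - φ = 5.8456 - 2.93 = 2.9156 eV

For λ₂ = 153.3 nm:
KE₂ = hc/λ₂ - φ = 8.0877 - 2.93 = 5.1577 eV

Change in KE:
ΔKE = KE₂ - KE₁ = 5.1577 - 2.9156 = 2.2421 eV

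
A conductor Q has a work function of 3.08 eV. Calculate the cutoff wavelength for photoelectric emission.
402.55 nm

The threshold wavelength is when the photon energy equals the work function:
hc/λ₀ = φ

Solving for λ₀:
λ₀ = hc/φ = (6.626×10⁻³⁴ J·s)(3×10⁸ m/s) / (3.08 eV × 1.602×10⁻¹⁹ J/eV)
λ₀ = 402.55 nm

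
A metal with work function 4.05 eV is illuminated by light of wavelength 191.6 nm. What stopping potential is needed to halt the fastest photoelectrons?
2.4210 V

The stopping potential V_s satisfies: eV_s = KE_max

First, find KE_max using Einstein's equation:
E_photon = hc/λ = 6.4710 eV
KE_max = E_photon - φ = 6.4710 - 4.05 = 2.4210 eV

Since eV_s = KE_max:
V_s = KE_max/e = 2.4210 V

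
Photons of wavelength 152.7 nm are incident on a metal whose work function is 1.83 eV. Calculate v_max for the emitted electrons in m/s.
1.4874e+06 m/s

First, find the maximum kinetic energy:
E_photon = hc/λ = 8.1195 eV
KE_max = E_photon - φ = 8.1195 - 1.83 = 6.2895 eV

Convert to Joules: KE_max = 6.2895 × 1.602×10⁻¹⁹ J = 1.0077e-18 J

Then use KE = ½mv² to find velocity:
v = √(2·KE/m) = √(2 × 1.0077e-18 J / 9.109e-31 kg)
v = 1.4874e+06 m/s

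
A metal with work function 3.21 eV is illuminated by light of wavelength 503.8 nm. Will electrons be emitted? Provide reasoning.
No

For photoemission, the photon energy must exceed the work function.

Photon energy: E = hc/λ = 2.4610 eV
Work function: φ = 3.21 eV

Since E_photon (2.4610 eV) < φ (3.21 eV), photoemission will NOT occur.
The threshold wavelength is λ₀ = hc/φ = 386.2 nm.
Since 503.8 nm > 386.2 nm, the photons lack sufficient energy.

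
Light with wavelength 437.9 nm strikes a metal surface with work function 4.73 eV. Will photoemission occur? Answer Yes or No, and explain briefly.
No

For photoemission, the photon energy must exceed the work function.

Photon energy: E = hc/λ = 2.8313 eV
Work function: φ = 4.73 eV

Since E_photon (2.8313 eV) < φ (4.73 eV), photoemission will NOT occur.
The threshold wavelength is λ₀ = hc/φ = 262.1 nm.
Since 437.9 nm > 262.1 nm, the photons lack sufficient energy.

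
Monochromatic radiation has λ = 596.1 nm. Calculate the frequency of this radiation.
5.0292e+14 Hz

Using the wave equation: c = fλ

Solving for frequency:
f = c/λ = (3×10⁸ m/s) / (596.1×10⁻⁹ m)
f = 5.0292e+14 Hz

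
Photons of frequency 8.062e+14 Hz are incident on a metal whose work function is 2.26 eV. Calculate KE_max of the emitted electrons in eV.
1.0742 eV

Using Einstein's photoelectric equation: KE_max = hf - φ

First, calculate the photon energy:
E_photon = hf = (6.626×10⁻³⁴ J·s)(8.062e+14 Hz)
E_photon = 3.3342 eV

Then, the maximum kinetic energy:
KE_max = E_photon - φ = 3.3342 eV - 2.26 eV = 1.0742 eV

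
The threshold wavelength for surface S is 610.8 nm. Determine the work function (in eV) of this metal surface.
2.03 eV

At the threshold wavelength, photon energy equals work function:
φ = hc/λ₀

Calculating:
φ = (6.626×10⁻³⁴ J·s)(3×10⁸ m/s) / (610.8×10⁻⁹ m)
φ = 2.03 eV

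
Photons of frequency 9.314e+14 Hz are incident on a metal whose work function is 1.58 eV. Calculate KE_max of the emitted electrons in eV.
2.2720 eV

Using Einstein's photoelectric equation: KE_max = hf - φ

First, calculate the photon energy:
E_photon = hf = (6.626×10⁻³⁴ J·s)(9.314e+14 Hz)
E_photon = 3.8520 eV

Then, the maximum kinetic energy:
KE_max = E_photon - φ = 3.8520 eV - 1.58 eV = 2.2720 eV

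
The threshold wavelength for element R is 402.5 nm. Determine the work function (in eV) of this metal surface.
3.08 eV

At the threshold wavelength, photon energy equals work function:
φ = hc/λ₀

Calculating:
φ = (6.626×10⁻³⁴ J·s)(3×10⁸ m/s) / (402.5×10⁻⁹ m)
φ = 3.08 eV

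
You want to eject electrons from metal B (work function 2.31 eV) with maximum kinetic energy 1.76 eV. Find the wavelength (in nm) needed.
304.63 nm

From Einstein's equation: KE_max = hc/λ - φ

Rearranging for λ:
hc/λ = KE_max + φ
λ = hc/(KE_max + φ)

Required photon energy:
E_photon = KE_max + φ = 1.76 + 2.31 = 4.07 eV

Required wavelength:
λ = hc/E_photon = (6.626×10⁻³⁴)(3×10⁸) / (4.07 × 1.602×10⁻¹⁹)
λ = 304.63 nm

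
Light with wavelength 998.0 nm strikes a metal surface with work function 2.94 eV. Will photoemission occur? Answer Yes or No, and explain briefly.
No

For photoemission, the photon energy must exceed the work function.

Photon energy: E = hc/λ = 1.2423 eV
Work function: φ = 2.94 eV

Since E_photon (1.2423 eV) < φ (2.94 eV), photoemission will NOT occur.
The threshold wavelength is λ₀ = hc/φ = 421.7 nm.
Since 998.0 nm > 421.7 nm, the photons lack sufficient energy.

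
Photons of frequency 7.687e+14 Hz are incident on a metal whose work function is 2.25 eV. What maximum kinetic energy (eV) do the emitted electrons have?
0.9291 eV

Using Einstein's photoelectric equation: KE_max = hf - φ

First, calculate the photon energy:
E_photon = hf = (6.626×10⁻³⁴ J·s)(7.687e+14 Hz)
E_photon = 3.1791 eV

Then, the maximum kinetic energy:
KE_max = E_photon - φ = 3.1791 eV - 2.25 eV = 0.9291 eV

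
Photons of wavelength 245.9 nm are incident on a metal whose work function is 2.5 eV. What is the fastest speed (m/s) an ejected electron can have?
9.4562e+05 m/s

First, find the maximum kinetic energy:
E_photon = hc/λ = 5.0421 eV
KE_max = E_photon - φ = 5.0421 - 2.5 = 2.5421 eV

Convert to Joules: KE_max = 2.5421 × 1.602×10⁻¹⁹ J = 4.0728e-19 J

Then use KE = ½mv² to find velocity:
v = √(2·KE/m) = √(2 × 4.0728e-19 J / 9.109e-31 kg)
v = 9.4562e+05 m/s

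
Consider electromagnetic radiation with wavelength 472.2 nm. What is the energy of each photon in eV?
2.6257 eV

Using E = hf = hc/λ:

E = hc/λ = (6.626×10⁻³⁴ J·s)(3×10⁸ m/s) / (472.2×10⁻⁹ m)
E = 2.6257 eV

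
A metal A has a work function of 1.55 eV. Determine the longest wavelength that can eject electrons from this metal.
799.90 nm

The threshold wavelength is when the photon energy equals the work function:
hc/λ₀ = φ

Solving for λ₀:
λ₀ = hc/φ = (6.626×10⁻³⁴ J·s)(3×10⁸ m/s) / (1.55 eV × 1.602×10⁻¹⁹ J/eV)
λ₀ = 799.90 nm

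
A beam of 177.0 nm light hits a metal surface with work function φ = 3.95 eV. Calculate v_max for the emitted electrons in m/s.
1.0366e+06 m/s

First, find the maximum kinetic energy:
E_photon = hc/λ = 7.0048 eV
KE_max = E_photon - φ = 7.0048 - 3.95 = 3.0548 eV

Convert to Joules: KE_max = 3.0548 × 1.602×10⁻¹⁹ J = 4.8943e-19 J

Then use KE = ½mv² to find velocity:
v = √(2·KE/m) = √(2 × 4.8943e-19 J / 9.109e-31 kg)
v = 1.0366e+06 m/s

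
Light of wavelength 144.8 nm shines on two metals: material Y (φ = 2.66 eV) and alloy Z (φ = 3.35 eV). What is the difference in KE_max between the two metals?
0.6900 eV

Using KE_max = hc/λ - φ for each metal:

Photon energy: E = hc/λ = 8.5624 eV

For material Y (φ₁ = 2.66 eV):
KE₁ = E - φ₁ = 8.5624 - 2.66 = 5.9024 eV

For alloy Z (φ₂ = 3.35 eV):
KE₂ = E - φ₂ = 8.5624 - 3.35 = 5.2124 eV

Difference:
ΔKE = KE₁ - KE₂ = 5.9024 - 5.2124 = 0.6900 eV

Note: The difference equals the difference in work functions: 3.35 - 2.66 = 0.69 eV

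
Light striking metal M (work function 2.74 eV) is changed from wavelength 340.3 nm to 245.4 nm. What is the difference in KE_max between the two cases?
1.4090 eV

Using Einstein's equation: KE_max = hc/λ - φ

For λ₁ = 340.3 nm:
KE₁ = hc/λ₁ - φ = 3.6434 - 2.74 = 0.9034 eV

For λ₂ = 245.4 nm:
KE₂ = hc/λ₂ - φ = 5.0523 - 2.74 = 2.3123 eV

Change in KE:
ΔKE = KE₂ - KE₁ = 2.3123 - 0.9034 = 1.4090 eV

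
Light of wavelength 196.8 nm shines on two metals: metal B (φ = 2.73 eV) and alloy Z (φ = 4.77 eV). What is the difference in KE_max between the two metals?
2.0400 eV

Using KE_max = hc/λ - φ for each metal:

Photon energy: E = hc/λ = 6.3000 eV

For metal B (φ₁ = 2.73 eV):
KE₁ = E - φ₁ = 6.3000 - 2.73 = 3.5700 eV

For alloy Z (φ₂ = 4.77 eV):
KE₂ = E - φ₂ = 6.3000 - 4.77 = 1.5300 eV

Difference:
ΔKE = KE₁ - KE₂ = 3.5700 - 1.5300 = 2.0400 eV

Note: The difference equals the difference in work functions: 4.77 - 2.73 = 2.04 eV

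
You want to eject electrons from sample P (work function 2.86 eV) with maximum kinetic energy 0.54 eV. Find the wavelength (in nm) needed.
364.66 nm

From Einstein's equation: KE_max = hc/λ - φ

Rearranging for λ:
hc/λ = KE_max + φ
λ = hc/(KE_max + φ)

Required photon energy:
E_photon = KE_max + φ = 0.54 + 2.86 = 3.40 eV

Required wavelength:
λ = hc/E_photon = (6.626×10⁻³⁴)(3×10⁸) / (3.40 × 1.602×10⁻¹⁹)
λ = 364.66 nm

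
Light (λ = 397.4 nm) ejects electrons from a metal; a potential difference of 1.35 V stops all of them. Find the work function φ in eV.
1.77 eV

The stopping potential gives the maximum kinetic energy: KE_max = eV_s = 1.35 eV

From Einstein's photoelectric equation: KE_max = hc/λ - φ
Rearranging: φ = hc/λ - KE_max

Calculate photon energy:
E_photon = hc/λ = (6.626×10⁻³⁴ J·s)(3×10⁸ m/s) / (397.4×10⁻⁹ m) = 3.1199 eV

Therefore:
φ = 3.1199 - 1.35 = 1.77 eV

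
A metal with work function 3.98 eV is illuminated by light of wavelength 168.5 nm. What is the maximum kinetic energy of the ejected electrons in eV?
3.3781 eV

Using Einstein's photoelectric equation: KE_max = hf - φ = hc/λ - φ

First, calculate the photon energy:
E_photon = hc/λ = (6.626×10⁻³⁴ J·s)(3×10⁸ m/s) / (168.5×10⁻⁹ m)
E_photon = 7.3581 eV

Then, the maximum kinetic energy:
KE_max = E_photon - φ = 7.3581 eV - 3.98 eV = 3.3781 eV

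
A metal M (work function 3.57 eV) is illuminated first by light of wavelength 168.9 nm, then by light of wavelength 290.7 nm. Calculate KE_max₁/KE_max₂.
5.4253

Using Einstein's equation: KE_max = hc/λ - φ

For λ₁ = 168.9 nm:
E₁ = hc/λ₁ = 7.3407 eV
KE₁ = E₁ - φ = 7.3407 - 3.57 = 3.7707 eV

For λ₂ = 290.7 nm:
E₂ = hc/λ₂ = 4.2650 eV
KE₂ = E₂ - φ = 4.2650 - 3.57 = 0.6950 eV

Ratio: KE₁/KE₂ = 3.7707/0.6950 = 5.4253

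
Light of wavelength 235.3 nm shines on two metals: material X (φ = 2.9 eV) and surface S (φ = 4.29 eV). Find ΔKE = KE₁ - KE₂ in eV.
1.3900 eV

Using KE_max = hc/λ - φ for each metal:

Photon energy: E = hc/λ = 5.2692 eV

For material X (φ₁ = 2.9 eV):
KE₁ = E - φ₁ = 5.2692 - 2.9 = 2.3692 eV

For surface S (φ₂ = 4.29 eV):
KE₂ = E - φ₂ = 5.2692 - 4.29 = 0.9792 eV

Difference:
ΔKE = KE₁ - KE₂ = 2.3692 - 0.9792 = 1.3900 eV

Note: The difference equals the difference in work functions: 4.29 - 2.9 = 1.39 eV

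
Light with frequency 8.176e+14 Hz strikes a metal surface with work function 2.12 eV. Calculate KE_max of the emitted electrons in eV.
1.2613 eV

Using Einstein's photoelectric equation: KE_max = hf - φ

First, calculate the photon energy:
E_photon = hf = (6.626×10⁻³⁴ J·s)(8.176e+14 Hz)
E_photon = 3.3813 eV

Then, the maximum kinetic energy:
KE_max = E_photon - φ = 3.3813 eV - 2.12 eV = 1.2613 eV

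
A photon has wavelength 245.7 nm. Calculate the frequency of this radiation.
1.2202e+15 Hz

Using the wave equation: c = fλ

Solving for frequency:
f = c/λ = (3×10⁸ m/s) / (245.7×10⁻⁹ m)
f = 1.2202e+15 Hz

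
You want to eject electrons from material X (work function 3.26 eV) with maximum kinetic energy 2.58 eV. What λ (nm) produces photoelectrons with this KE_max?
212.30 nm

From Einstein's equation: KE_max = hc/λ - φ

Rearranging for λ:
hc/λ = KE_max + φ
λ = hc/(KE_max + φ)

Required photon energy:
E_photon = KE_max + φ = 2.58 + 3.26 = 5.84 eV

Required wavelength:
λ = hc/E_photon = (6.626×10⁻³⁴)(3×10⁸) / (5.84 × 1.602×10⁻¹⁹)
λ = 212.30 nm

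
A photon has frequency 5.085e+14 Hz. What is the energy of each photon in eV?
2.1030 eV

Using E = hf:

E = hf = (6.626×10⁻³⁴ J·s)(5.085e+14 Hz)
E = 2.1030 eV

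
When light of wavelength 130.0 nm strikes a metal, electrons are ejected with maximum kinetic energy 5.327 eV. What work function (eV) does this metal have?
4.21 eV

From Einstein's photoelectric equation: KE_max = hf - φ = hc/λ - φ

Rearranging for φ:
φ = hc/λ - KE_max

Calculate photon energy:
E_photon = hc/λ = 9.5372 eV

Therefore:
φ = 9.5372 - 5.327 = 4.21 eV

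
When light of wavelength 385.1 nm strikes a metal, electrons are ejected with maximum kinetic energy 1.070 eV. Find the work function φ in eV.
2.15 eV

From Einstein's photoelectric equation: KE_max = hf - φ = hc/λ - φ

Rearranging for φ:
φ = hc/λ - KE_max

Calculate photon energy:
E_photon = hc/λ = 3.2195 eV

Therefore:
φ = 3.2195 - 1.070 = 2.15 eV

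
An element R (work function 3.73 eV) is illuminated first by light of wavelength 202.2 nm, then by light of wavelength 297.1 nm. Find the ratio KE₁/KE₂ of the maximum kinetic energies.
5.4198

Using Einstein's equation: KE_max = hc/λ - φ

For λ₁ = 202.2 nm:
E₁ = hc/λ₁ = 6.1318 eV
KE₁ = E₁ - φ = 6.1318 - 3.73 = 2.4018 eV

For λ₂ = 297.1 nm:
E₂ = hc/λ₂ = 4.1731 eV
KE₂ = E₂ - φ = 4.1731 - 3.73 = 0.4431 eV

Ratio: KE₁/KE₂ = 2.4018/0.4431 = 5.4198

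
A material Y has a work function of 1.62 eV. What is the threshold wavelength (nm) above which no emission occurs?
765.33 nm

The threshold wavelength is when the photon energy equals the work function:
hc/λ₀ = φ

Solving for λ₀:
λ₀ = hc/φ = (6.626×10⁻³⁴ J·s)(3×10⁸ m/s) / (1.62 eV × 1.602×10⁻¹⁹ J/eV)
λ₀ = 765.33 nm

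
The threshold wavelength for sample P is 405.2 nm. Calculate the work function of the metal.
3.06 eV

At the threshold wavelength, photon energy equals work function:
φ = hc/λ₀

Calculating:
φ = (6.626×10⁻³⁴ J·s)(3×10⁸ m/s) / (405.2×10⁻⁹ m)
φ = 3.06 eV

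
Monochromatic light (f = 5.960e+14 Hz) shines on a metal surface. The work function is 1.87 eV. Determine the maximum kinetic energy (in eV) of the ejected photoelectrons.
0.5949 eV

Using Einstein's photoelectric equation: KE_max = hf - φ

First, calculate the photon energy:
E_photon = hf = (6.626×10⁻³⁴ J·s)(5.960e+14 Hz)
E_photon = 2.4649 eV

Then, the maximum kinetic energy:
KE_max = E_photon - φ = 2.4649 eV - 1.87 eV = 0.5949 eV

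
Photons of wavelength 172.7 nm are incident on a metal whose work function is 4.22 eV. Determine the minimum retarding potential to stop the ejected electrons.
2.9592 V

The stopping potential V_s satisfies: eV_s = KE_max

First, find KE_max using Einstein's equation:
E_photon = hc/λ = 7.1792 eV
KE_max = E_photon - φ = 7.1792 - 4.22 = 2.9592 eV

Since eV_s = KE_max:
V_s = KE_max/e = 2.9592 V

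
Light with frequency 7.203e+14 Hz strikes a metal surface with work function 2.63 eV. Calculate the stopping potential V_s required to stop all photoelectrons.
0.3489 V

The stopping potential V_s satisfies: eV_s = KE_max

First, find KE_max using Einstein's equation:
E_photon = hf = (6.626×10⁻³⁴ J·s)(7.203e+14 Hz) = 2.9789 eV
KE_max = E_photon - φ = 2.9789 - 2.63 = 0.3489 eV

Since eV_s = KE_max:
V_s = KE_max/e = 0.3489 V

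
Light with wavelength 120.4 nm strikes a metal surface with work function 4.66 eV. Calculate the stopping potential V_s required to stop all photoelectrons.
5.6377 V

The stopping potential V_s satisfies: eV_s = KE_max

First, find KE_max using Einstein's equation:
E_photon = hc/λ = 10.2977 eV
KE_max = E_photon - φ = 10.2977 - 4.66 = 5.6377 eV

Since eV_s = KE_max:
V_s = KE_max/e = 5.6377 V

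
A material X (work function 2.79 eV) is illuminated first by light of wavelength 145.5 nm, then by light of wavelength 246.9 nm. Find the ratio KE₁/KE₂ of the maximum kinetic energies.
2.5682

Using Einstein's equation: KE_max = hc/λ - φ

For λ₁ = 145.5 nm:
E₁ = hc/λ₁ = 8.5213 eV
KE₁ = E₁ - φ = 8.5213 - 2.79 = 5.7313 eV

For λ₂ = 246.9 nm:
E₂ = hc/λ₂ = 5.0216 eV
KE₂ = E₂ - φ = 5.0216 - 2.79 = 2.2316 eV

Ratio: KE₁/KE₂ = 5.7313/2.2316 = 2.5682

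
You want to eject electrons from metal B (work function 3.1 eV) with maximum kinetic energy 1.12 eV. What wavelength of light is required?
293.80 nm

From Einstein's equation: KE_max = hc/λ - φ

Rearranging for λ:
hc/λ = KE_max + φ
λ = hc/(KE_max + φ)

Required photon energy:
E_photon = KE_max + φ = 1.12 + 3.1 = 4.22 eV

Required wavelength:
λ = hc/E_photon = (6.626×10⁻³⁴)(3×10⁸) / (4.22 × 1.602×10⁻¹⁹)
λ = 293.80 nm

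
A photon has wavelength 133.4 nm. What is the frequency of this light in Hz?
2.2473e+15 Hz

Using the wave equation: c = fλ

Solving for frequency:
f = c/λ = (3×10⁸ m/s) / (133.4×10⁻⁹ m)
f = 2.2473e+15 Hz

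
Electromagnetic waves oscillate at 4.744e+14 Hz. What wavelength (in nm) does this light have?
631.94 nm

Using the wave equation: c = fλ

Solving for wavelength:
λ = c/f = (3×10⁸ m/s) / (4.744e+14 Hz)
λ = 631.94 nm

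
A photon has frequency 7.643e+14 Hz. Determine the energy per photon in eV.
3.1609 eV

Using E = hf:

E = hf = (6.626×10⁻³⁴ J·s)(7.643e+14 Hz)
E = 3.1609 eV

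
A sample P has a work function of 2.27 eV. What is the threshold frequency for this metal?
5.4888e+14 Hz

The threshold frequency is when the photon energy equals the work function:
hf₀ = φ

Solving for f₀:
f₀ = φ/h = (2.27 eV × 1.602×10⁻¹⁹ J/eV) / (6.626×10⁻³⁴ J·s)
f₀ = 5.4888e+14 Hz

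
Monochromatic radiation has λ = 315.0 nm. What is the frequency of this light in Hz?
9.5172e+14 Hz

Using the wave equation: c = fλ

Solving for frequency:
f = c/λ = (3×10⁸ m/s) / (315.0×10⁻⁹ m)
f = 9.5172e+14 Hz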